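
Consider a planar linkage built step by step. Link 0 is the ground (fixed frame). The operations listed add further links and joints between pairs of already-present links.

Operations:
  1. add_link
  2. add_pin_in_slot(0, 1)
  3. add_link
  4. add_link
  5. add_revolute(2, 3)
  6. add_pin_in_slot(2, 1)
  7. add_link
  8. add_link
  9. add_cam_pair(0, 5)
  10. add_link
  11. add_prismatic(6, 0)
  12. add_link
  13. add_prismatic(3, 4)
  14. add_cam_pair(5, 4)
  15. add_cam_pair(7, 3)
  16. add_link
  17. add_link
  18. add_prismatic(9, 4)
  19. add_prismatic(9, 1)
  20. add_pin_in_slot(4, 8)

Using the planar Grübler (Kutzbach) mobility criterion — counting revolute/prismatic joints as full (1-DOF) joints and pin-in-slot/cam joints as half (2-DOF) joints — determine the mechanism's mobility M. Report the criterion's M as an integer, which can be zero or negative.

link 0 = ground. State L|J1|J2 = 1|0|0
+link1  2|0|0
PS(0,1) f=2→J2  2|0|1
+link2  3|0|1
+link3  4|0|1
R(2,3) f=1→J1  4|1|1
PS(2,1) f=2→J2  4|1|2
+link4  5|1|2
+link5  6|1|2
C(0,5) f=2→J2  6|1|3
+link6  7|1|3
P(6,0) f=1→J1  7|2|3
+link7  8|2|3
P(3,4) f=1→J1  8|3|3
C(5,4) f=2→J2  8|3|4
C(7,3) f=2→J2  8|3|5
+link8  9|3|5
+link9  10|3|5
P(9,4) f=1→J1  10|4|5
P(9,1) f=1→J1  10|5|5
PS(4,8) f=2→J2  10|5|6
M = 3(10−1)−2·5−6 = 27−10−6 = 11

M = 11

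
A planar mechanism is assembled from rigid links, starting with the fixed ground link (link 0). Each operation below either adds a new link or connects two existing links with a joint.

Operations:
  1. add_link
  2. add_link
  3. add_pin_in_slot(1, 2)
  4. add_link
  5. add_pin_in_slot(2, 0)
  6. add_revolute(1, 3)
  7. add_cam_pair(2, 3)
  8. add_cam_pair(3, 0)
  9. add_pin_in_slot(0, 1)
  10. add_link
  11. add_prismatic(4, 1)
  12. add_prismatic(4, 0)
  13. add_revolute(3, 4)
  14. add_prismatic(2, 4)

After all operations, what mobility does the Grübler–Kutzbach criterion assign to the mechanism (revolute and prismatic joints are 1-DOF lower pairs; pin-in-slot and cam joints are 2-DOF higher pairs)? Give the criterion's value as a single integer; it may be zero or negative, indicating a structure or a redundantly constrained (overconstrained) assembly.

ground; <1,0,0>
#1 <2,0,0>
#2 <3,0,0>
PS:1↔2 J2 <3,0,1>
#3 <4,0,1>
PS:2↔0 J2 <4,0,2>
R:1↔3 J1 <4,1,2>
C:2↔3 J2 <4,1,3>
C:3↔0 J2 <4,1,4>
PS:0↔1 J2 <4,1,5>
#4 <5,1,5>
P:4↔1 J1 <5,2,5>
P:4↔0 J1 <5,3,5>
R:3↔4 J1 <5,4,5>
P:2↔4 J1 <5,5,5>
3×4 − 2×5 − 1×5 = -3

M = -3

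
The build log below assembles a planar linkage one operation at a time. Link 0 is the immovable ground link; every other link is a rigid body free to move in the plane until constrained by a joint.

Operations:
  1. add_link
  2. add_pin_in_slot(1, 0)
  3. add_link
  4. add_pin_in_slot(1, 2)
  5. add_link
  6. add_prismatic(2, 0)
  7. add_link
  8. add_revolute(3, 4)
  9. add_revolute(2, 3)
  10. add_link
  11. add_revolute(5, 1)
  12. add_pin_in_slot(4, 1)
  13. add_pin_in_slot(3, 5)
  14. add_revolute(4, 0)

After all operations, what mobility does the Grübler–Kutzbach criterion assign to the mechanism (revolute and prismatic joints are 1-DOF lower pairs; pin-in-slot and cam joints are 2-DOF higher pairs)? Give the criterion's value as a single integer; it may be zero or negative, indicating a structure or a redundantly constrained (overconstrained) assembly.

M = 1

[1;0;0] (link 0 is ground)
L+ [2;0;0]
PS(1,0)∈J2 [2;0;1]
L+ [3;0;1]
PS(1,2)∈J2 [3;0;2]
L+ [4;0;2]
P(2,0)∈J1 [4;1;2]
L+ [5;1;2]
R(3,4)∈J1 [5;2;2]
R(2,3)∈J1 [5;3;2]
L+ [6;3;2]
R(5,1)∈J1 [6;4;2]
PS(4,1)∈J2 [6;4;3]
PS(3,5)∈J2 [6;4;4]
R(4,0)∈J1 [6;5;4]
mobility = 15 − 10 − 4 = 1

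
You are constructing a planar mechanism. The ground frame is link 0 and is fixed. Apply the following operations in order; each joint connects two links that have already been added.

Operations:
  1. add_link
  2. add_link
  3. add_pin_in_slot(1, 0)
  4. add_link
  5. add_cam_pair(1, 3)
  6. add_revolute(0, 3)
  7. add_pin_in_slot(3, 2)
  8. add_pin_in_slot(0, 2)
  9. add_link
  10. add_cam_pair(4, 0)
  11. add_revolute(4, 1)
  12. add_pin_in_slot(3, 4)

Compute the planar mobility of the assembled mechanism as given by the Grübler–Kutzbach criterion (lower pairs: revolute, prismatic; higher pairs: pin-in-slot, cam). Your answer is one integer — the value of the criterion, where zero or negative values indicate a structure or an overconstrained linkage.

L=1 J1=0 J2=0
add link → L=2 J1=0 J2=0
add link → L=3 J1=0 J2=0
PS@1,0 dof=2 J2 → L=3 J1=0 J2=1
add link → L=4 J1=0 J2=1
C@1,3 dof=2 J2 → L=4 J1=0 J2=2
R@0,3 dof=1 J1 → L=4 J1=1 J2=2
PS@3,2 dof=2 J2 → L=4 J1=1 J2=3
PS@0,2 dof=2 J2 → L=4 J1=1 J2=4
add link → L=5 J1=1 J2=4
C@4,0 dof=2 J2 → L=5 J1=1 J2=5
R@4,1 dof=1 J1 → L=5 J1=2 J2=5
PS@3,4 dof=2 J2 → L=5 J1=2 J2=6
M=3(L−1)−2J1−J2=3·4−2·2−6=2

M = 2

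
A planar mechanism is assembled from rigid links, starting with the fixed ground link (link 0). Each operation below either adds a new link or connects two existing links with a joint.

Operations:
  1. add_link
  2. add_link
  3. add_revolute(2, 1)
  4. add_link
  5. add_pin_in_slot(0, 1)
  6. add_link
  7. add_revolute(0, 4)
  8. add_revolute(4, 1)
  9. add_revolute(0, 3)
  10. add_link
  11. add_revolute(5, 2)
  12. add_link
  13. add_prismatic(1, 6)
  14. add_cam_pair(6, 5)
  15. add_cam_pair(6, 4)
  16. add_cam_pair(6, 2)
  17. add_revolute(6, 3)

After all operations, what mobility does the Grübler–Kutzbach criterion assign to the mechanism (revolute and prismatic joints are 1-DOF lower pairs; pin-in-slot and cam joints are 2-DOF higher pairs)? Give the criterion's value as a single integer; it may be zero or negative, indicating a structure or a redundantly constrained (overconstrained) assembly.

M = 0

ground; <1,0,0>
#1 <2,0,0>
#2 <3,0,0>
R:2↔1 J1 <3,1,0>
#3 <4,1,0>
PS:0↔1 J2 <4,1,1>
#4 <5,1,1>
R:0↔4 J1 <5,2,1>
R:4↔1 J1 <5,3,1>
R:0↔3 J1 <5,4,1>
#5 <6,4,1>
R:5↔2 J1 <6,5,1>
#6 <7,5,1>
P:1↔6 J1 <7,6,1>
C:6↔5 J2 <7,6,2>
C:6↔4 J2 <7,6,3>
C:6↔2 J2 <7,6,4>
R:6↔3 J1 <7,7,4>
3×6 − 2×7 − 1×4 = 0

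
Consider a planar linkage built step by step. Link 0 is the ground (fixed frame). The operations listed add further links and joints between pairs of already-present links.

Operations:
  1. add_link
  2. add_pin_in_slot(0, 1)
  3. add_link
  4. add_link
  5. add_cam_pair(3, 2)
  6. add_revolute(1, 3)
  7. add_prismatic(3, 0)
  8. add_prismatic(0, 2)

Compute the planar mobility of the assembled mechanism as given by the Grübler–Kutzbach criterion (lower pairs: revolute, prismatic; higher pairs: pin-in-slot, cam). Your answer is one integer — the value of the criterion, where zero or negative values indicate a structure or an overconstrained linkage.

M = 1

ground; <1,0,0>
#1 <2,0,0>
PS:0↔1 J2 <2,0,1>
#2 <3,0,1>
#3 <4,0,1>
C:3↔2 J2 <4,0,2>
R:1↔3 J1 <4,1,2>
P:3↔0 J1 <4,2,2>
P:0↔2 J1 <4,3,2>
3×3 − 2×3 − 1×2 = 1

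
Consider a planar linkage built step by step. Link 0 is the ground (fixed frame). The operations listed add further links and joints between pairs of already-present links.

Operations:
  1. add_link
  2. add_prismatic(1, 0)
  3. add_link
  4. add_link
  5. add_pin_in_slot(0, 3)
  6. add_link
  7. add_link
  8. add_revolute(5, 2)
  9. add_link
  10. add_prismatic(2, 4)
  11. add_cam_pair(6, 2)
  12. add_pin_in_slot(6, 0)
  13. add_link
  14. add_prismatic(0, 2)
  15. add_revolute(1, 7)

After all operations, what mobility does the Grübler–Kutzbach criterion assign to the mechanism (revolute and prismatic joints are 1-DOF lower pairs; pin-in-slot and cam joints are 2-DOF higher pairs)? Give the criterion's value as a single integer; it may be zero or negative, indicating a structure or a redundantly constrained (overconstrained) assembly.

(L,J1,J2)=(1,0,0); link0 fixed
link1: (2,0,0)
P 1-0 [J1]: (2,1,0)
link2: (3,1,0)
link3: (4,1,0)
PS 0-3 [J2]: (4,1,1)
link4: (5,1,1)
link5: (6,1,1)
R 5-2 [J1]: (6,2,1)
link6: (7,2,1)
P 2-4 [J1]: (7,3,1)
C 6-2 [J2]: (7,3,2)
PS 6-0 [J2]: (7,3,3)
link7: (8,3,3)
P 0-2 [J1]: (8,4,3)
R 1-7 [J1]: (8,5,3)
Grübler: 3·7 − 2·5 − 3 = 8

M = 8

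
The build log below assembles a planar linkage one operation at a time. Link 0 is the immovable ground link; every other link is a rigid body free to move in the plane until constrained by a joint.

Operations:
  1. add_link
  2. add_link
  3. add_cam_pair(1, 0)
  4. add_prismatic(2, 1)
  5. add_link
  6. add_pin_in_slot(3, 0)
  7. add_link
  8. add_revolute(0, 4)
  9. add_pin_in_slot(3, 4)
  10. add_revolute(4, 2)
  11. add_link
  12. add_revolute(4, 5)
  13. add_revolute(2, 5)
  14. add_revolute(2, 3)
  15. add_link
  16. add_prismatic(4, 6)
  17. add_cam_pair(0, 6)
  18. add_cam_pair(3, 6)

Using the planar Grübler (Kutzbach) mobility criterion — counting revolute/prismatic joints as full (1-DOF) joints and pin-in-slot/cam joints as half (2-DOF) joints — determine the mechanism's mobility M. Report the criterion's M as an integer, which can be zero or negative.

(L,J1,J2)=(1,0,0); link0 fixed
link1: (2,0,0)
link2: (3,0,0)
C 1-0 [J2]: (3,0,1)
P 2-1 [J1]: (3,1,1)
link3: (4,1,1)
PS 3-0 [J2]: (4,1,2)
link4: (5,1,2)
R 0-4 [J1]: (5,2,2)
PS 3-4 [J2]: (5,2,3)
R 4-2 [J1]: (5,3,3)
link5: (6,3,3)
R 4-5 [J1]: (6,4,3)
R 2-5 [J1]: (6,5,3)
R 2-3 [J1]: (6,6,3)
link6: (7,6,3)
P 4-6 [J1]: (7,7,3)
C 0-6 [J2]: (7,7,4)
C 3-6 [J2]: (7,7,5)
Grübler: 3·6 − 2·7 − 5 = -1

M = -1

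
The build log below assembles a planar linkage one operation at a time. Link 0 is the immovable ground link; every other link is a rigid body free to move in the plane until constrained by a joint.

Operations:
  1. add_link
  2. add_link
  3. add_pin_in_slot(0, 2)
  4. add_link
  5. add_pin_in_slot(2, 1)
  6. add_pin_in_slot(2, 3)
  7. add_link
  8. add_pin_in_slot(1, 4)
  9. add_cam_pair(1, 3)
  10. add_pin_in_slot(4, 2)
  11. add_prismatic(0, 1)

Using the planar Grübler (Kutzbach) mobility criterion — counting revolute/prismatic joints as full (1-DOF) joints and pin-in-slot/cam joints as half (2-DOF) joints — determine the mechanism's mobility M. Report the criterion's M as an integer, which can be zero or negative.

M = 4

[1;0;0] (link 0 is ground)
L+ [2;0;0]
L+ [3;0;0]
PS(0,2)∈J2 [3;0;1]
L+ [4;0;1]
PS(2,1)∈J2 [4;0;2]
PS(2,3)∈J2 [4;0;3]
L+ [5;0;3]
PS(1,4)∈J2 [5;0;4]
C(1,3)∈J2 [5;0;5]
PS(4,2)∈J2 [5;0;6]
P(0,1)∈J1 [5;1;6]
mobility = 12 − 2 − 6 = 4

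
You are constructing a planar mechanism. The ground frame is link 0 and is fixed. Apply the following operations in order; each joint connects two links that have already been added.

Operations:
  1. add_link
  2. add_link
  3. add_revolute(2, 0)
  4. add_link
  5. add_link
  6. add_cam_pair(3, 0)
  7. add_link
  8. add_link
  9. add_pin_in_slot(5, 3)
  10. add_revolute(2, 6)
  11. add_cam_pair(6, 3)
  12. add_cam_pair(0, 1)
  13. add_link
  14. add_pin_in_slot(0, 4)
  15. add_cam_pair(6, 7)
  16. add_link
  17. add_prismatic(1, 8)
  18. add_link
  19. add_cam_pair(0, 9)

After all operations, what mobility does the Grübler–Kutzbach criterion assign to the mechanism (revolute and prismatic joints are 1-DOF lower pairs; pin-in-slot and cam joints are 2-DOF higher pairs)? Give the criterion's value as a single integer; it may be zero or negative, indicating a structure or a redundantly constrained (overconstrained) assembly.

(L,J1,J2)=(1,0,0); link0 fixed
link1: (2,0,0)
link2: (3,0,0)
R 2-0 [J1]: (3,1,0)
link3: (4,1,0)
link4: (5,1,0)
C 3-0 [J2]: (5,1,1)
link5: (6,1,1)
link6: (7,1,1)
PS 5-3 [J2]: (7,1,2)
R 2-6 [J1]: (7,2,2)
C 6-3 [J2]: (7,2,3)
C 0-1 [J2]: (7,2,4)
link7: (8,2,4)
PS 0-4 [J2]: (8,2,5)
C 6-7 [J2]: (8,2,6)
link8: (9,2,6)
P 1-8 [J1]: (9,3,6)
link9: (10,3,6)
C 0-9 [J2]: (10,3,7)
Grübler: 3·9 − 2·3 − 7 = 14

M = 14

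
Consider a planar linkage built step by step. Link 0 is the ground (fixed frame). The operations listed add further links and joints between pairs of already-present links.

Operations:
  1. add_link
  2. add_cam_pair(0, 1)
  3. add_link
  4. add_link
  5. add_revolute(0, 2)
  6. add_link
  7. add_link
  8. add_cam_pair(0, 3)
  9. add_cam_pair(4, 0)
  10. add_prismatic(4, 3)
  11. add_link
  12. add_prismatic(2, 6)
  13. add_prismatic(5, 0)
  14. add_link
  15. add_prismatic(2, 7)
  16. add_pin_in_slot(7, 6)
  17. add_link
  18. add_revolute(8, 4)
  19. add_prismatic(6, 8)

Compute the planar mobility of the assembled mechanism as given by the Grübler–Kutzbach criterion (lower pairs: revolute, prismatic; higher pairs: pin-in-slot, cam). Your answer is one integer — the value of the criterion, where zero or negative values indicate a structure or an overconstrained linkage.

ground; <1,0,0>
#1 <2,0,0>
C:0↔1 J2 <2,0,1>
#2 <3,0,1>
#3 <4,0,1>
R:0↔2 J1 <4,1,1>
#4 <5,1,1>
#5 <6,1,1>
C:0↔3 J2 <6,1,2>
C:4↔0 J2 <6,1,3>
P:4↔3 J1 <6,2,3>
#6 <7,2,3>
P:2↔6 J1 <7,3,3>
P:5↔0 J1 <7,4,3>
#7 <8,4,3>
P:2↔7 J1 <8,5,3>
PS:7↔6 J2 <8,5,4>
#8 <9,5,4>
R:8↔4 J1 <9,6,4>
P:6↔8 J1 <9,7,4>
3×8 − 2×7 − 1×4 = 6

M = 6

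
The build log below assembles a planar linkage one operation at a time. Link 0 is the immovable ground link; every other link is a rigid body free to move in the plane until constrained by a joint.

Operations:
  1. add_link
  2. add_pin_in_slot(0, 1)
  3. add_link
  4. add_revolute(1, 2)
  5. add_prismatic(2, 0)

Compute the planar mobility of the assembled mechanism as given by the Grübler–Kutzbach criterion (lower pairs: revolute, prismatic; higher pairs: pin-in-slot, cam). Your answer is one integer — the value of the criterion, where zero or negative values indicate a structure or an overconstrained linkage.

ground; <1,0,0>
#1 <2,0,0>
PS:0↔1 J2 <2,0,1>
#2 <3,0,1>
R:1↔2 J1 <3,1,1>
P:2↔0 J1 <3,2,1>
3×2 − 2×2 − 1×1 = 1

M = 1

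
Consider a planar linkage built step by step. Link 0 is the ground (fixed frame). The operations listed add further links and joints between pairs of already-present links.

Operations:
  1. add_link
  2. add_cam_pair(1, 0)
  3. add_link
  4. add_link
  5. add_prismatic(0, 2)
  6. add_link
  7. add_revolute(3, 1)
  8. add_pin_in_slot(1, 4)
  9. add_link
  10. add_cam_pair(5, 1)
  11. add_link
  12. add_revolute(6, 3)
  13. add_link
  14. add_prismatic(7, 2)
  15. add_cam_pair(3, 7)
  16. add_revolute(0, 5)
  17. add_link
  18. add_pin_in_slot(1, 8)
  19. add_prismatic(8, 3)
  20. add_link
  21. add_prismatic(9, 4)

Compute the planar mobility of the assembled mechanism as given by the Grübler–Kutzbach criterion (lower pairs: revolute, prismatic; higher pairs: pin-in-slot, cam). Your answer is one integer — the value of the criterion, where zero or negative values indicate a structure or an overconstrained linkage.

M = 8

L=1 J1=0 J2=0
add link → L=2 J1=0 J2=0
C@1,0 dof=2 J2 → L=2 J1=0 J2=1
add link → L=3 J1=0 J2=1
add link → L=4 J1=0 J2=1
P@0,2 dof=1 J1 → L=4 J1=1 J2=1
add link → L=5 J1=1 J2=1
R@3,1 dof=1 J1 → L=5 J1=2 J2=1
PS@1,4 dof=2 J2 → L=5 J1=2 J2=2
add link → L=6 J1=2 J2=2
C@5,1 dof=2 J2 → L=6 J1=2 J2=3
add link → L=7 J1=2 J2=3
R@6,3 dof=1 J1 → L=7 J1=3 J2=3
add link → L=8 J1=3 J2=3
P@7,2 dof=1 J1 → L=8 J1=4 J2=3
C@3,7 dof=2 J2 → L=8 J1=4 J2=4
R@0,5 dof=1 J1 → L=8 J1=5 J2=4
add link → L=9 J1=5 J2=4
PS@1,8 dof=2 J2 → L=9 J1=5 J2=5
P@8,3 dof=1 J1 → L=9 J1=6 J2=5
add link → L=10 J1=6 J2=5
P@9,4 dof=1 J1 → L=10 J1=7 J2=5
M=3(L−1)−2J1−J2=3·9−2·7−5=8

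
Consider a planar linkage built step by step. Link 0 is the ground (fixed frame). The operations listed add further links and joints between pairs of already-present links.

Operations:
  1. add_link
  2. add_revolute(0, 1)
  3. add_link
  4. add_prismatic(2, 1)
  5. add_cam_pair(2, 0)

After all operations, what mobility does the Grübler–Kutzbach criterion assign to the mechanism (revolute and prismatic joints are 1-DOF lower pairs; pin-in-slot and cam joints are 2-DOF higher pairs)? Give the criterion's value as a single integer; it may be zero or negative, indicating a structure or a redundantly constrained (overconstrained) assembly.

M = 1

L=1 J1=0 J2=0
add link → L=2 J1=0 J2=0
R@0,1 dof=1 J1 → L=2 J1=1 J2=0
add link → L=3 J1=1 J2=0
P@2,1 dof=1 J1 → L=3 J1=2 J2=0
C@2,0 dof=2 J2 → L=3 J1=2 J2=1
M=3(L−1)−2J1−J2=3·2−2·2−1=1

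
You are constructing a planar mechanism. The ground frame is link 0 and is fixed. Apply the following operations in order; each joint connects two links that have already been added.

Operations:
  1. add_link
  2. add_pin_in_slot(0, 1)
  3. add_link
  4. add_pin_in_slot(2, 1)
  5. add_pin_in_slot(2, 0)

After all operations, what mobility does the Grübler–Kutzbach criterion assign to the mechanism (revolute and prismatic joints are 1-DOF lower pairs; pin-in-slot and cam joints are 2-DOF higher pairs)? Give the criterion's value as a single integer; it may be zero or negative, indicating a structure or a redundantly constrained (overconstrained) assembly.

[1;0;0] (link 0 is ground)
L+ [2;0;0]
PS(0,1)∈J2 [2;0;1]
L+ [3;0;1]
PS(2,1)∈J2 [3;0;2]
PS(2,0)∈J2 [3;0;3]
mobility = 6 − 0 − 3 = 3

M = 3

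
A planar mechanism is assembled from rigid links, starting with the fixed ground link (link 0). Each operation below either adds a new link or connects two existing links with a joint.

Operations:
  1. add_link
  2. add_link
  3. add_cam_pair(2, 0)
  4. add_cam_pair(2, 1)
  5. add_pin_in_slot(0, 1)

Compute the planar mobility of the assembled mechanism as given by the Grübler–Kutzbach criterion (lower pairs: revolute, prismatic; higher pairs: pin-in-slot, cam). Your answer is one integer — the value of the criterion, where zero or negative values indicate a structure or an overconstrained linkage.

[1;0;0] (link 0 is ground)
L+ [2;0;0]
L+ [3;0;0]
C(2,0)∈J2 [3;0;1]
C(2,1)∈J2 [3;0;2]
PS(0,1)∈J2 [3;0;3]
mobility = 6 − 0 − 3 = 3

M = 3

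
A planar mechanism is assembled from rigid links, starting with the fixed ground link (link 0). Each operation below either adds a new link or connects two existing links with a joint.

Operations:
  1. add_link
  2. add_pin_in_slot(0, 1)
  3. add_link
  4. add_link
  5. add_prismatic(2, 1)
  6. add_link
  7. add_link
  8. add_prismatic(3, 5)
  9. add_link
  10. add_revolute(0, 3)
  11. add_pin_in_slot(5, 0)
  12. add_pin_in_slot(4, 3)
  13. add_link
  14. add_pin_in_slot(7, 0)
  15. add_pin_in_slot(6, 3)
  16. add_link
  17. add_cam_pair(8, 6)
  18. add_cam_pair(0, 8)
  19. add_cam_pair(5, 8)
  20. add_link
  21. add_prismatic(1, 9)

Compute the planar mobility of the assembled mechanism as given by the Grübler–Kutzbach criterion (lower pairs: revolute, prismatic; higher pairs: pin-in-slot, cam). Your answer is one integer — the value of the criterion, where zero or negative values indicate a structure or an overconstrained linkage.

[1;0;0] (link 0 is ground)
L+ [2;0;0]
PS(0,1)∈J2 [2;0;1]
L+ [3;0;1]
L+ [4;0;1]
P(2,1)∈J1 [4;1;1]
L+ [5;1;1]
L+ [6;1;1]
P(3,5)∈J1 [6;2;1]
L+ [7;2;1]
R(0,3)∈J1 [7;3;1]
PS(5,0)∈J2 [7;3;2]
PS(4,3)∈J2 [7;3;3]
L+ [8;3;3]
PS(7,0)∈J2 [8;3;4]
PS(6,3)∈J2 [8;3;5]
L+ [9;3;5]
C(8,6)∈J2 [9;3;6]
C(0,8)∈J2 [9;3;7]
C(5,8)∈J2 [9;3;8]
L+ [10;3;8]
P(1,9)∈J1 [10;4;8]
mobility = 27 − 8 − 8 = 11

M = 11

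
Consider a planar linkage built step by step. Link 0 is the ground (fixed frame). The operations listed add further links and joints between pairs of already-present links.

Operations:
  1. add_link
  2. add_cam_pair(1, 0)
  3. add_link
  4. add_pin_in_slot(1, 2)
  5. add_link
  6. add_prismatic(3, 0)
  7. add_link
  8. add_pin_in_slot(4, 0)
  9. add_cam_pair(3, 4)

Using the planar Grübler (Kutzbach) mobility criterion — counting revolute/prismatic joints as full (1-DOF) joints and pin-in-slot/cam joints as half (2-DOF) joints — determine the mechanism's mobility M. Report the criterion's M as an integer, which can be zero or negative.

M = 6

[1;0;0] (link 0 is ground)
L+ [2;0;0]
C(1,0)∈J2 [2;0;1]
L+ [3;0;1]
PS(1,2)∈J2 [3;0;2]
L+ [4;0;2]
P(3,0)∈J1 [4;1;2]
L+ [5;1;2]
PS(4,0)∈J2 [5;1;3]
C(3,4)∈J2 [5;1;4]
mobility = 12 − 2 − 4 = 6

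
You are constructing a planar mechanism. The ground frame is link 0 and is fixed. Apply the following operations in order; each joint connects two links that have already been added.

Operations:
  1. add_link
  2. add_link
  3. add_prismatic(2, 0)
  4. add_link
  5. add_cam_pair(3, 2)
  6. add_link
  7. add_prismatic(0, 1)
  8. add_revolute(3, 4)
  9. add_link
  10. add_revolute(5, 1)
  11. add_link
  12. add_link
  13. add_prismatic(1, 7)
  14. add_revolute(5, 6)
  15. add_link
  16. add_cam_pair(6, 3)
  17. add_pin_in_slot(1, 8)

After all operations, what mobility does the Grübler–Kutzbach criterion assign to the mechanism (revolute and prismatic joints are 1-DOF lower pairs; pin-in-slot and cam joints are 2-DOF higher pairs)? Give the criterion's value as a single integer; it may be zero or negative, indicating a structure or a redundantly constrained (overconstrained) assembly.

ground; <1,0,0>
#1 <2,0,0>
#2 <3,0,0>
P:2↔0 J1 <3,1,0>
#3 <4,1,0>
C:3↔2 J2 <4,1,1>
#4 <5,1,1>
P:0↔1 J1 <5,2,1>
R:3↔4 J1 <5,3,1>
#5 <6,3,1>
R:5↔1 J1 <6,4,1>
#6 <7,4,1>
#7 <8,4,1>
P:1↔7 J1 <8,5,1>
R:5↔6 J1 <8,6,1>
#8 <9,6,1>
C:6↔3 J2 <9,6,2>
PS:1↔8 J2 <9,6,3>
3×8 − 2×6 − 1×3 = 9

M = 9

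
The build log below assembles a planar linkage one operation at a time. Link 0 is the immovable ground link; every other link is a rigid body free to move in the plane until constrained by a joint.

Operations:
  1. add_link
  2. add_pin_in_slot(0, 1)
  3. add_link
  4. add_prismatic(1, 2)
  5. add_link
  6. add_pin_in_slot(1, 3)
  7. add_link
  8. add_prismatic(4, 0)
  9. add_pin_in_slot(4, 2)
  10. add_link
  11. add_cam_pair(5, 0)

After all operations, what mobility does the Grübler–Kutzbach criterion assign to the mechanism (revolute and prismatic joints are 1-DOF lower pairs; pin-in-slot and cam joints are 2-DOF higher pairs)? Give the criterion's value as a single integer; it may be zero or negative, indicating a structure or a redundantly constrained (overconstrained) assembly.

M = 7

ground; <1,0,0>
#1 <2,0,0>
PS:0↔1 J2 <2,0,1>
#2 <3,0,1>
P:1↔2 J1 <3,1,1>
#3 <4,1,1>
PS:1↔3 J2 <4,1,2>
#4 <5,1,2>
P:4↔0 J1 <5,2,2>
PS:4↔2 J2 <5,2,3>
#5 <6,2,3>
C:5↔0 J2 <6,2,4>
3×5 − 2×2 − 1×4 = 7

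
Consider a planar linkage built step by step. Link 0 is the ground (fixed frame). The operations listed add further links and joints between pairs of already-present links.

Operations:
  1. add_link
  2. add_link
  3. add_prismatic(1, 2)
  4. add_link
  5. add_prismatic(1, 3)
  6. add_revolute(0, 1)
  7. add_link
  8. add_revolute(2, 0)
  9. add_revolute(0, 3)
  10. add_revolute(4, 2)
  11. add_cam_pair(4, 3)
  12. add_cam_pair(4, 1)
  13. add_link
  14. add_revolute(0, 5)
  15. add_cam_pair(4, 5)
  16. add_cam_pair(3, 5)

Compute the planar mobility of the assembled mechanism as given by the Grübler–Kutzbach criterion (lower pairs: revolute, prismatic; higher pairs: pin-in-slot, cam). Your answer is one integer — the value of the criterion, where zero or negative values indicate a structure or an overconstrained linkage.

M = -3

[1;0;0] (link 0 is ground)
L+ [2;0;0]
L+ [3;0;0]
P(1,2)∈J1 [3;1;0]
L+ [4;1;0]
P(1,3)∈J1 [4;2;0]
R(0,1)∈J1 [4;3;0]
L+ [5;3;0]
R(2,0)∈J1 [5;4;0]
R(0,3)∈J1 [5;5;0]
R(4,2)∈J1 [5;6;0]
C(4,3)∈J2 [5;6;1]
C(4,1)∈J2 [5;6;2]
L+ [6;6;2]
R(0,5)∈J1 [6;7;2]
C(4,5)∈J2 [6;7;3]
C(3,5)∈J2 [6;7;4]
mobility = 15 − 14 − 4 = -3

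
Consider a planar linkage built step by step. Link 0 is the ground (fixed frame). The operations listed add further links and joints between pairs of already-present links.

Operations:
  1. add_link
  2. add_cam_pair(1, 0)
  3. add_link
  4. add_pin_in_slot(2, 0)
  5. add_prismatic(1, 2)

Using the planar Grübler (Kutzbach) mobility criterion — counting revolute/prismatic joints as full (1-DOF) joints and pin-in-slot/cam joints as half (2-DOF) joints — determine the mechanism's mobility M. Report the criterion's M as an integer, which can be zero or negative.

M = 2

link 0 = ground. State L|J1|J2 = 1|0|0
+link1  2|0|0
C(1,0) f=2→J2  2|0|1
+link2  3|0|1
PS(2,0) f=2→J2  3|0|2
P(1,2) f=1→J1  3|1|2
M = 3(3−1)−2·1−2 = 6−2−2 = 2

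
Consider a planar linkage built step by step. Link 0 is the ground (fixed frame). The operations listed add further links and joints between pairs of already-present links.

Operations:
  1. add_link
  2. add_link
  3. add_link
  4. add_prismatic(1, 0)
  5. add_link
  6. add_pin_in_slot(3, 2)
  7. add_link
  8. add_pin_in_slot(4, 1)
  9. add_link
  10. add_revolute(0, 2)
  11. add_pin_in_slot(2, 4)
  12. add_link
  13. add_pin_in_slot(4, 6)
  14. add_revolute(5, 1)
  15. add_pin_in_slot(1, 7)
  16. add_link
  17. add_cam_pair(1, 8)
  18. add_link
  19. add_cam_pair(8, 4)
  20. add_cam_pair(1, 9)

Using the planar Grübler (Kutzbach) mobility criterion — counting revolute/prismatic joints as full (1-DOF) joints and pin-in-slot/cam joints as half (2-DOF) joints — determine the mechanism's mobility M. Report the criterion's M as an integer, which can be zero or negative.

ground; <1,0,0>
#1 <2,0,0>
#2 <3,0,0>
#3 <4,0,0>
P:1↔0 J1 <4,1,0>
#4 <5,1,0>
PS:3↔2 J2 <5,1,1>
#5 <6,1,1>
PS:4↔1 J2 <6,1,2>
#6 <7,1,2>
R:0↔2 J1 <7,2,2>
PS:2↔4 J2 <7,2,3>
#7 <8,2,3>
PS:4↔6 J2 <8,2,4>
R:5↔1 J1 <8,3,4>
PS:1↔7 J2 <8,3,5>
#8 <9,3,5>
C:1↔8 J2 <9,3,6>
#9 <10,3,6>
C:8↔4 J2 <10,3,7>
C:1↔9 J2 <10,3,8>
3×9 − 2×3 − 1×8 = 13

M = 13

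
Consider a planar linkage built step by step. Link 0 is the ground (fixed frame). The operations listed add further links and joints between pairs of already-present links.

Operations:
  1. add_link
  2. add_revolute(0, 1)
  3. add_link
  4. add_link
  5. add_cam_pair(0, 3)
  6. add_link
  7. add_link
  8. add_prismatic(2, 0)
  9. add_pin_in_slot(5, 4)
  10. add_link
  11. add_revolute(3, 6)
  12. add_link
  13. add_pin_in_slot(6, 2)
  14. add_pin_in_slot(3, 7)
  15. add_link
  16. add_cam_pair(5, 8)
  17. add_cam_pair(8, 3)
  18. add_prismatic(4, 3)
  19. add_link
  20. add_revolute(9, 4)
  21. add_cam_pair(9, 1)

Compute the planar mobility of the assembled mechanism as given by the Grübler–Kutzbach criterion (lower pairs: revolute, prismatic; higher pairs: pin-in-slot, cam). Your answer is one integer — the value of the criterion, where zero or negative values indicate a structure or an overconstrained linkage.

L=1 J1=0 J2=0
add link → L=2 J1=0 J2=0
R@0,1 dof=1 J1 → L=2 J1=1 J2=0
add link → L=3 J1=1 J2=0
add link → L=4 J1=1 J2=0
C@0,3 dof=2 J2 → L=4 J1=1 J2=1
add link → L=5 J1=1 J2=1
add link → L=6 J1=1 J2=1
P@2,0 dof=1 J1 → L=6 J1=2 J2=1
PS@5,4 dof=2 J2 → L=6 J1=2 J2=2
add link → L=7 J1=2 J2=2
R@3,6 dof=1 J1 → L=7 J1=3 J2=2
add link → L=8 J1=3 J2=2
PS@6,2 dof=2 J2 → L=8 J1=3 J2=3
PS@3,7 dof=2 J2 → L=8 J1=3 J2=4
add link → L=9 J1=3 J2=4
C@5,8 dof=2 J2 → L=9 J1=3 J2=5
C@8,3 dof=2 J2 → L=9 J1=3 J2=6
P@4,3 dof=1 J1 → L=9 J1=4 J2=6
add link → L=10 J1=4 J2=6
R@9,4 dof=1 J1 → L=10 J1=5 J2=6
C@9,1 dof=2 J2 → L=10 J1=5 J2=7
M=3(L−1)−2J1−J2=3·9−2·5−7=10

M = 10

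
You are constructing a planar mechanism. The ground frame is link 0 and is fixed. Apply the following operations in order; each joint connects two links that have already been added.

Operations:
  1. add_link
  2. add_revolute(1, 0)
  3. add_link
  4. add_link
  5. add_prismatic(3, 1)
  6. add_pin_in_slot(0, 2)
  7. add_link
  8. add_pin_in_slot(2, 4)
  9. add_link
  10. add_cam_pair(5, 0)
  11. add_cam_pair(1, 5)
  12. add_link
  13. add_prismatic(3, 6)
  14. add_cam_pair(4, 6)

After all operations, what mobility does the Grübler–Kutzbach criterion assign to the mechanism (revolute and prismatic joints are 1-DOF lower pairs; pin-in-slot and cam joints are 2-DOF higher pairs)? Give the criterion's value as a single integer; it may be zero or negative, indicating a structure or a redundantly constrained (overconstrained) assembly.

(L,J1,J2)=(1,0,0); link0 fixed
link1: (2,0,0)
R 1-0 [J1]: (2,1,0)
link2: (3,1,0)
link3: (4,1,0)
P 3-1 [J1]: (4,2,0)
PS 0-2 [J2]: (4,2,1)
link4: (5,2,1)
PS 2-4 [J2]: (5,2,2)
link5: (6,2,2)
C 5-0 [J2]: (6,2,3)
C 1-5 [J2]: (6,2,4)
link6: (7,2,4)
P 3-6 [J1]: (7,3,4)
C 4-6 [J2]: (7,3,5)
Grübler: 3·6 − 2·3 − 5 = 7

M = 7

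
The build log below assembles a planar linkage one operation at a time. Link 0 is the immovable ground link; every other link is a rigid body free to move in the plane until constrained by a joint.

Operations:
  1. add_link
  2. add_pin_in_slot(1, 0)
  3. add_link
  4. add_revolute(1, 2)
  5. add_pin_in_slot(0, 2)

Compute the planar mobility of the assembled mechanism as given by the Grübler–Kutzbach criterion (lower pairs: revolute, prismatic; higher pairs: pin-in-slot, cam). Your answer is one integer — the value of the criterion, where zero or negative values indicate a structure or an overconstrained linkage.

M = 2

ground; <1,0,0>
#1 <2,0,0>
PS:1↔0 J2 <2,0,1>
#2 <3,0,1>
R:1↔2 J1 <3,1,1>
PS:0↔2 J2 <3,1,2>
3×2 − 2×1 − 1×2 = 2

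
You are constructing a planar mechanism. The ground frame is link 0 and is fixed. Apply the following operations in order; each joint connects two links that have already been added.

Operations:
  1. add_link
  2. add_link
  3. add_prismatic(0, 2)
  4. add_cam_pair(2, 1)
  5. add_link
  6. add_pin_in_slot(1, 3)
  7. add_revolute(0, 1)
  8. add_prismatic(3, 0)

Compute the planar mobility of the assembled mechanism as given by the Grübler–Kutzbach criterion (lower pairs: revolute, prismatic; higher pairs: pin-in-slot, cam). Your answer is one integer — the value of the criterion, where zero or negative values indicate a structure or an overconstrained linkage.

M = 1

(L,J1,J2)=(1,0,0); link0 fixed
link1: (2,0,0)
link2: (3,0,0)
P 0-2 [J1]: (3,1,0)
C 2-1 [J2]: (3,1,1)
link3: (4,1,1)
PS 1-3 [J2]: (4,1,2)
R 0-1 [J1]: (4,2,2)
P 3-0 [J1]: (4,3,2)
Grübler: 3·3 − 2·3 − 2 = 1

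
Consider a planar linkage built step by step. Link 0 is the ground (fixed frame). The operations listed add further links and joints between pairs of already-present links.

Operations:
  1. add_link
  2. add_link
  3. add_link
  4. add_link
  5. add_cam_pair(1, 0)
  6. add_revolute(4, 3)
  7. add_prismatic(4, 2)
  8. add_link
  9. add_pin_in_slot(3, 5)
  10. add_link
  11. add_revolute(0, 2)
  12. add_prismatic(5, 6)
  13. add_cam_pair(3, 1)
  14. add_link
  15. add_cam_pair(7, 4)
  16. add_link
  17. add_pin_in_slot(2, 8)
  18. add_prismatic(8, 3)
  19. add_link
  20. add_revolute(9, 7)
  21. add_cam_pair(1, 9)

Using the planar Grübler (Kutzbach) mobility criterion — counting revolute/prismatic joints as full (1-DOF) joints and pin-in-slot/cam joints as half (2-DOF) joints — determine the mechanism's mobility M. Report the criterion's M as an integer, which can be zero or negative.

L=1 J1=0 J2=0
add link → L=2 J1=0 J2=0
add link → L=3 J1=0 J2=0
add link → L=4 J1=0 J2=0
add link → L=5 J1=0 J2=0
C@1,0 dof=2 J2 → L=5 J1=0 J2=1
R@4,3 dof=1 J1 → L=5 J1=1 J2=1
P@4,2 dof=1 J1 → L=5 J1=2 J2=1
add link → L=6 J1=2 J2=1
PS@3,5 dof=2 J2 → L=6 J1=2 J2=2
add link → L=7 J1=2 J2=2
R@0,2 dof=1 J1 → L=7 J1=3 J2=2
P@5,6 dof=1 J1 → L=7 J1=4 J2=2
C@3,1 dof=2 J2 → L=7 J1=4 J2=3
add link → L=8 J1=4 J2=3
C@7,4 dof=2 J2 → L=8 J1=4 J2=4
add link → L=9 J1=4 J2=4
PS@2,8 dof=2 J2 → L=9 J1=4 J2=5
P@8,3 dof=1 J1 → L=9 J1=5 J2=5
add link → L=10 J1=5 J2=5
R@9,7 dof=1 J1 → L=10 J1=6 J2=5
C@1,9 dof=2 J2 → L=10 J1=6 J2=6
M=3(L−1)−2J1−J2=3·9−2·6−6=9

M = 9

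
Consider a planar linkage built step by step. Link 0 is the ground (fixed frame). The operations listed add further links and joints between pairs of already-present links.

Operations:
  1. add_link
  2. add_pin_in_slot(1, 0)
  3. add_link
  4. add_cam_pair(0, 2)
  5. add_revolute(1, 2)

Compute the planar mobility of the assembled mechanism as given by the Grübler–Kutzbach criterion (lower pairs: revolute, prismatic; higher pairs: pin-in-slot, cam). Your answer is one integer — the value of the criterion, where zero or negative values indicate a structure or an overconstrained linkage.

M = 2

L=1 J1=0 J2=0
add link → L=2 J1=0 J2=0
PS@1,0 dof=2 J2 → L=2 J1=0 J2=1
add link → L=3 J1=0 J2=1
C@0,2 dof=2 J2 → L=3 J1=0 J2=2
R@1,2 dof=1 J1 → L=3 J1=1 J2=2
M=3(L−1)−2J1−J2=3·2−2·1−2=2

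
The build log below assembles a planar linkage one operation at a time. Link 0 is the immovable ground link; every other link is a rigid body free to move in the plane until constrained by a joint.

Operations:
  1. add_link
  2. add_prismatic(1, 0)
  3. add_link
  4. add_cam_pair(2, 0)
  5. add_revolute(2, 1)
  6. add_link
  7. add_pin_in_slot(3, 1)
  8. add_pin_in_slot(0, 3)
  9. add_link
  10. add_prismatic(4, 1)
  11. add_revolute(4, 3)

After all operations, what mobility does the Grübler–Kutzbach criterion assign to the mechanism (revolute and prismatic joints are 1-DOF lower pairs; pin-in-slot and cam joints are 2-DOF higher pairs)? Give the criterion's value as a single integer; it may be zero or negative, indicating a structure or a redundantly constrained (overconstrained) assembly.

(L,J1,J2)=(1,0,0); link0 fixed
link1: (2,0,0)
P 1-0 [J1]: (2,1,0)
link2: (3,1,0)
C 2-0 [J2]: (3,1,1)
R 2-1 [J1]: (3,2,1)
link3: (4,2,1)
PS 3-1 [J2]: (4,2,2)
PS 0-3 [J2]: (4,2,3)
link4: (5,2,3)
P 4-1 [J1]: (5,3,3)
R 4-3 [J1]: (5,4,3)
Grübler: 3·4 − 2·4 − 3 = 1

M = 1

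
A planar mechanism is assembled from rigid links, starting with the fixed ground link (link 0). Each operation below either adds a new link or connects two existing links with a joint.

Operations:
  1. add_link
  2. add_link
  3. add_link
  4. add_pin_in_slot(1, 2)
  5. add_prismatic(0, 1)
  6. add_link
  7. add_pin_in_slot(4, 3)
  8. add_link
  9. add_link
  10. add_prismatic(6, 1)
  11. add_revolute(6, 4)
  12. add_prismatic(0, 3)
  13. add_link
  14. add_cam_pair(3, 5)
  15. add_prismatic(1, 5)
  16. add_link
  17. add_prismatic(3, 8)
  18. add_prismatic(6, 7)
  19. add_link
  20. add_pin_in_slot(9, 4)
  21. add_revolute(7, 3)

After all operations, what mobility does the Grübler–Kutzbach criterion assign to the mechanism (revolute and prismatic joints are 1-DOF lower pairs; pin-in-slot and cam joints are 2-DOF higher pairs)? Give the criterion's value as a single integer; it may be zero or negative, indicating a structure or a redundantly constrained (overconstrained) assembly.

[1;0;0] (link 0 is ground)
L+ [2;0;0]
L+ [3;0;0]
L+ [4;0;0]
PS(1,2)∈J2 [4;0;1]
P(0,1)∈J1 [4;1;1]
L+ [5;1;1]
PS(4,3)∈J2 [5;1;2]
L+ [6;1;2]
L+ [7;1;2]
P(6,1)∈J1 [7;2;2]
R(6,4)∈J1 [7;3;2]
P(0,3)∈J1 [7;4;2]
L+ [8;4;2]
C(3,5)∈J2 [8;4;3]
P(1,5)∈J1 [8;5;3]
L+ [9;5;3]
P(3,8)∈J1 [9;6;3]
P(6,7)∈J1 [9;7;3]
L+ [10;7;3]
PS(9,4)∈J2 [10;7;4]
R(7,3)∈J1 [10;8;4]
mobility = 27 − 16 − 4 = 7

M = 7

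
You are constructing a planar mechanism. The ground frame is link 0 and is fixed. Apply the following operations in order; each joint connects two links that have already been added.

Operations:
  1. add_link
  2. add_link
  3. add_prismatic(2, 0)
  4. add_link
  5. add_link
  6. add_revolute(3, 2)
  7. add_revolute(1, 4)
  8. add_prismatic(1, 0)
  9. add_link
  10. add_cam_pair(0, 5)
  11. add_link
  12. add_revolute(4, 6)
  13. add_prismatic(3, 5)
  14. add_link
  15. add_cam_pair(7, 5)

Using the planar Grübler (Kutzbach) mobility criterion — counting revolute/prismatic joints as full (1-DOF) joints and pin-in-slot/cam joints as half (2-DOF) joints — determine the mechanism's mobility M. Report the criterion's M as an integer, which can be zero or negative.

M = 7

(L,J1,J2)=(1,0,0); link0 fixed
link1: (2,0,0)
link2: (3,0,0)
P 2-0 [J1]: (3,1,0)
link3: (4,1,0)
link4: (5,1,0)
R 3-2 [J1]: (5,2,0)
R 1-4 [J1]: (5,3,0)
P 1-0 [J1]: (5,4,0)
link5: (6,4,0)
C 0-5 [J2]: (6,4,1)
link6: (7,4,1)
R 4-6 [J1]: (7,5,1)
P 3-5 [J1]: (7,6,1)
link7: (8,6,1)
C 7-5 [J2]: (8,6,2)
Grübler: 3·7 − 2·6 − 2 = 7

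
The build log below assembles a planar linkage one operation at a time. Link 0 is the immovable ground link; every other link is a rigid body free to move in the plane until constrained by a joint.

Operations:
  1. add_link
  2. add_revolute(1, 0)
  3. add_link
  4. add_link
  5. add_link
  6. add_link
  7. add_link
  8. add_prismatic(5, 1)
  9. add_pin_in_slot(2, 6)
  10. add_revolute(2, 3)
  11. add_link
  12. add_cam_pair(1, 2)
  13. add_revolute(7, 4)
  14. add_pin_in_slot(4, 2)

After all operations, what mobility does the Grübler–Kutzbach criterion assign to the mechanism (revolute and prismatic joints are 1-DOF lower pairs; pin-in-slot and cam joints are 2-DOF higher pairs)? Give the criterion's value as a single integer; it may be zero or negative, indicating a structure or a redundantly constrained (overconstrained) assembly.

M = 10

link 0 = ground. State L|J1|J2 = 1|0|0
+link1  2|0|0
R(1,0) f=1→J1  2|1|0
+link2  3|1|0
+link3  4|1|0
+link4  5|1|0
+link5  6|1|0
+link6  7|1|0
P(5,1) f=1→J1  7|2|0
PS(2,6) f=2→J2  7|2|1
R(2,3) f=1→J1  7|3|1
+link7  8|3|1
C(1,2) f=2→J2  8|3|2
R(7,4) f=1→J1  8|4|2
PS(4,2) f=2→J2  8|4|3
M = 3(8−1)−2·4−3 = 21−8−3 = 10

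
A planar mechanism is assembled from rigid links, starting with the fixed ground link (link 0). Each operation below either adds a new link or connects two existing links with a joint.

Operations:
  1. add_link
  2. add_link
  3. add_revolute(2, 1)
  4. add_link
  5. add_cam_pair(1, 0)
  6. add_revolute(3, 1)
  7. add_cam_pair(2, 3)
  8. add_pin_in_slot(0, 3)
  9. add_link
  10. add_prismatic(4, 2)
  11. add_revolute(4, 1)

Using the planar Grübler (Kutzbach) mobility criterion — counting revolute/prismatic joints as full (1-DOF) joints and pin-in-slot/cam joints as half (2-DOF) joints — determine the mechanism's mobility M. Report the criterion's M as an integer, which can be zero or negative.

ground; <1,0,0>
#1 <2,0,0>
#2 <3,0,0>
R:2↔1 J1 <3,1,0>
#3 <4,1,0>
C:1↔0 J2 <4,1,1>
R:3↔1 J1 <4,2,1>
C:2↔3 J2 <4,2,2>
PS:0↔3 J2 <4,2,3>
#4 <5,2,3>
P:4↔2 J1 <5,3,3>
R:4↔1 J1 <5,4,3>
3×4 − 2×4 − 1×3 = 1

M = 1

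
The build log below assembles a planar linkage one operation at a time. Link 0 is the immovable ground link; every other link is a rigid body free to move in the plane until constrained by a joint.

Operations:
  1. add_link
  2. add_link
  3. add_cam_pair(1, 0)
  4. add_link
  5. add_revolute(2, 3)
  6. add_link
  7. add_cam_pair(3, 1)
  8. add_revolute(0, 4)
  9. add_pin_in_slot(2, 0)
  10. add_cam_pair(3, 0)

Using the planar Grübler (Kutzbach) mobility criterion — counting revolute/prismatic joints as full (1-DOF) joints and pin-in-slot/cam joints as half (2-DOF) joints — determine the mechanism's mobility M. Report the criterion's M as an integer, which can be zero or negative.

M = 4

[1;0;0] (link 0 is ground)
L+ [2;0;0]
L+ [3;0;0]
C(1,0)∈J2 [3;0;1]
L+ [4;0;1]
R(2,3)∈J1 [4;1;1]
L+ [5;1;1]
C(3,1)∈J2 [5;1;2]
R(0,4)∈J1 [5;2;2]
PS(2,0)∈J2 [5;2;3]
C(3,0)∈J2 [5;2;4]
mobility = 12 − 4 − 4 = 4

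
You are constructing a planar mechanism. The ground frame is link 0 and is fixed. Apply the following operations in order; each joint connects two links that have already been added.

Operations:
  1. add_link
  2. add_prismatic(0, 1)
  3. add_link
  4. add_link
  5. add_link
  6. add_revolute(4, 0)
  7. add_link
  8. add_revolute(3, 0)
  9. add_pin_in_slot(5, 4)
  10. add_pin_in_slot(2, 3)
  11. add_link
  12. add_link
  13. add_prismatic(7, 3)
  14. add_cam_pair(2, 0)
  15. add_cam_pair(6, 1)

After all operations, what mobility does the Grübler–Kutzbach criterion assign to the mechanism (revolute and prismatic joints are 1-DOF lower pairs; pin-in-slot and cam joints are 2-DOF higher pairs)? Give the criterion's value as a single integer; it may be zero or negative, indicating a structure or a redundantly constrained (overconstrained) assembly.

M = 9

(L,J1,J2)=(1,0,0); link0 fixed
link1: (2,0,0)
P 0-1 [J1]: (2,1,0)
link2: (3,1,0)
link3: (4,1,0)
link4: (5,1,0)
R 4-0 [J1]: (5,2,0)
link5: (6,2,0)
R 3-0 [J1]: (6,3,0)
PS 5-4 [J2]: (6,3,1)
PS 2-3 [J2]: (6,3,2)
link6: (7,3,2)
link7: (8,3,2)
P 7-3 [J1]: (8,4,2)
C 2-0 [J2]: (8,4,3)
C 6-1 [J2]: (8,4,4)
Grübler: 3·7 − 2·4 − 4 = 9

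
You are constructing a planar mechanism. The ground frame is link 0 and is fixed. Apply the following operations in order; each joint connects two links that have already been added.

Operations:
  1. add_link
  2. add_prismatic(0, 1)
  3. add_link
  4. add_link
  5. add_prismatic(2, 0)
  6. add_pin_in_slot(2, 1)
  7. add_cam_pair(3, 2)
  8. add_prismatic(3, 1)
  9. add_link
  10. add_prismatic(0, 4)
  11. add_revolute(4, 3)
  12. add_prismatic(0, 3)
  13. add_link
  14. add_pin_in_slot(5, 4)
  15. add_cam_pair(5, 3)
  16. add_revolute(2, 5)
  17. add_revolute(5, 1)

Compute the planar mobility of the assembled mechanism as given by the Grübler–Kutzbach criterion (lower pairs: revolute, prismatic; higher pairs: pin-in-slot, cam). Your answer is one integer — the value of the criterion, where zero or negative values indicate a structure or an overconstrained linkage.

L=1 J1=0 J2=0
add link → L=2 J1=0 J2=0
P@0,1 dof=1 J1 → L=2 J1=1 J2=0
add link → L=3 J1=1 J2=0
add link → L=4 J1=1 J2=0
P@2,0 dof=1 J1 → L=4 J1=2 J2=0
PS@2,1 dof=2 J2 → L=4 J1=2 J2=1
C@3,2 dof=2 J2 → L=4 J1=2 J2=2
P@3,1 dof=1 J1 → L=4 J1=3 J2=2
add link → L=5 J1=3 J2=2
P@0,4 dof=1 J1 → L=5 J1=4 J2=2
R@4,3 dof=1 J1 → L=5 J1=5 J2=2
P@0,3 dof=1 J1 → L=5 J1=6 J2=2
add link → L=6 J1=6 J2=2
PS@5,4 dof=2 J2 → L=6 J1=6 J2=3
C@5,3 dof=2 J2 → L=6 J1=6 J2=4
R@2,5 dof=1 J1 → L=6 J1=7 J2=4
R@5,1 dof=1 J1 → L=6 J1=8 J2=4
M=3(L−1)−2J1−J2=3·5−2·8−4=-5

M = -5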